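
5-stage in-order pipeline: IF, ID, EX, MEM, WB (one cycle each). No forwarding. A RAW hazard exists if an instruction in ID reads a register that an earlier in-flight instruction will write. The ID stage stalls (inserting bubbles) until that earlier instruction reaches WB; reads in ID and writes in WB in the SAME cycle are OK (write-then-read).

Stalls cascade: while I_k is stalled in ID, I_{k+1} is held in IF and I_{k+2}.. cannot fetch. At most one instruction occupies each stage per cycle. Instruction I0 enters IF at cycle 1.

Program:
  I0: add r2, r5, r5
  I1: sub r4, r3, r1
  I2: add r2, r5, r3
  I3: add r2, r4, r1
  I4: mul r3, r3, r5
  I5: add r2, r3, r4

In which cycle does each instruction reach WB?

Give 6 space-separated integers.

Answer: 5 6 7 9 10 13

Derivation:
I0 add r2 <- r5,r5: IF@1 ID@2 stall=0 (-) EX@3 MEM@4 WB@5
I1 sub r4 <- r3,r1: IF@2 ID@3 stall=0 (-) EX@4 MEM@5 WB@6
I2 add r2 <- r5,r3: IF@3 ID@4 stall=0 (-) EX@5 MEM@6 WB@7
I3 add r2 <- r4,r1: IF@4 ID@5 stall=1 (RAW on I1.r4 (WB@6)) EX@7 MEM@8 WB@9
I4 mul r3 <- r3,r5: IF@5 ID@7 stall=0 (-) EX@8 MEM@9 WB@10
I5 add r2 <- r3,r4: IF@7 ID@8 stall=2 (RAW on I4.r3 (WB@10)) EX@11 MEM@12 WB@13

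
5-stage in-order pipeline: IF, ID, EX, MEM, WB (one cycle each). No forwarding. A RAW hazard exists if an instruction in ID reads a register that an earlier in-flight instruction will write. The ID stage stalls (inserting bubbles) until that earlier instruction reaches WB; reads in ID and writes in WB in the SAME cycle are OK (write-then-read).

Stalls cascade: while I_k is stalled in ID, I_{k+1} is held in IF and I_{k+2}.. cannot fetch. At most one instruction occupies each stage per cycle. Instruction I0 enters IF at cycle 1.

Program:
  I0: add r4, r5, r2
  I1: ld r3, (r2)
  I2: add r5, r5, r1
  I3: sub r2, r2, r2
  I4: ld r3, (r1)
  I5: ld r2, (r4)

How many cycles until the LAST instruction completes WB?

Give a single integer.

Answer: 10

Derivation:
I0 add r4 <- r5,r2: IF@1 ID@2 stall=0 (-) EX@3 MEM@4 WB@5
I1 ld r3 <- r2: IF@2 ID@3 stall=0 (-) EX@4 MEM@5 WB@6
I2 add r5 <- r5,r1: IF@3 ID@4 stall=0 (-) EX@5 MEM@6 WB@7
I3 sub r2 <- r2,r2: IF@4 ID@5 stall=0 (-) EX@6 MEM@7 WB@8
I4 ld r3 <- r1: IF@5 ID@6 stall=0 (-) EX@7 MEM@8 WB@9
I5 ld r2 <- r4: IF@6 ID@7 stall=0 (-) EX@8 MEM@9 WB@10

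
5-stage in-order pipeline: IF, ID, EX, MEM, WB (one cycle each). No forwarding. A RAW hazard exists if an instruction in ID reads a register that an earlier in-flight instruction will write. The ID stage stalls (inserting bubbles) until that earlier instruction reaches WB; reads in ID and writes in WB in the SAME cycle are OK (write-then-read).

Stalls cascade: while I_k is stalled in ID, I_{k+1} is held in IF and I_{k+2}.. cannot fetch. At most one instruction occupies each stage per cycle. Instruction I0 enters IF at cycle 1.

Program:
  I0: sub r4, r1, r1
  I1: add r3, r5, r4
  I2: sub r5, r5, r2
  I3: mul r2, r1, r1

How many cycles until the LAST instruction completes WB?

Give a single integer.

I0 sub r4 <- r1,r1: IF@1 ID@2 stall=0 (-) EX@3 MEM@4 WB@5
I1 add r3 <- r5,r4: IF@2 ID@3 stall=2 (RAW on I0.r4 (WB@5)) EX@6 MEM@7 WB@8
I2 sub r5 <- r5,r2: IF@3 ID@6 stall=0 (-) EX@7 MEM@8 WB@9
I3 mul r2 <- r1,r1: IF@6 ID@7 stall=0 (-) EX@8 MEM@9 WB@10

Answer: 10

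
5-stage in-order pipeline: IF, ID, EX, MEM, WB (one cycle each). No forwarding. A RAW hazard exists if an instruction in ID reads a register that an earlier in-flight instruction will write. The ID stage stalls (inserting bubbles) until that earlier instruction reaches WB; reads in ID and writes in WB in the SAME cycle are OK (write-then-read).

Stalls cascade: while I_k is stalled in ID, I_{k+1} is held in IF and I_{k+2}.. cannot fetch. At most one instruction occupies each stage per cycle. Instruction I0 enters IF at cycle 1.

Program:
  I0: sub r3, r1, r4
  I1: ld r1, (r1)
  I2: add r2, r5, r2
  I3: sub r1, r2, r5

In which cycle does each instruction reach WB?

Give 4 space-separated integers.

I0 sub r3 <- r1,r4: IF@1 ID@2 stall=0 (-) EX@3 MEM@4 WB@5
I1 ld r1 <- r1: IF@2 ID@3 stall=0 (-) EX@4 MEM@5 WB@6
I2 add r2 <- r5,r2: IF@3 ID@4 stall=0 (-) EX@5 MEM@6 WB@7
I3 sub r1 <- r2,r5: IF@4 ID@5 stall=2 (RAW on I2.r2 (WB@7)) EX@8 MEM@9 WB@10

Answer: 5 6 7 10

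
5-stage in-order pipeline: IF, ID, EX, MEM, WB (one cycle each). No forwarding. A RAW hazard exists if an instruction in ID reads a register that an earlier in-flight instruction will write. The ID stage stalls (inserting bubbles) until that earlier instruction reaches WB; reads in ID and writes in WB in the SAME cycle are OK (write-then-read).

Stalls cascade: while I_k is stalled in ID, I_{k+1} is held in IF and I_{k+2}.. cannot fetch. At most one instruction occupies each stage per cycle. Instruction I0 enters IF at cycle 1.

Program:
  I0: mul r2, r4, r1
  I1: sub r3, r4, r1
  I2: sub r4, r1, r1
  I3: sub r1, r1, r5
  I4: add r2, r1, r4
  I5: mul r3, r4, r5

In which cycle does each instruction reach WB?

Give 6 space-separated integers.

I0 mul r2 <- r4,r1: IF@1 ID@2 stall=0 (-) EX@3 MEM@4 WB@5
I1 sub r3 <- r4,r1: IF@2 ID@3 stall=0 (-) EX@4 MEM@5 WB@6
I2 sub r4 <- r1,r1: IF@3 ID@4 stall=0 (-) EX@5 MEM@6 WB@7
I3 sub r1 <- r1,r5: IF@4 ID@5 stall=0 (-) EX@6 MEM@7 WB@8
I4 add r2 <- r1,r4: IF@5 ID@6 stall=2 (RAW on I3.r1 (WB@8)) EX@9 MEM@10 WB@11
I5 mul r3 <- r4,r5: IF@6 ID@9 stall=0 (-) EX@10 MEM@11 WB@12

Answer: 5 6 7 8 11 12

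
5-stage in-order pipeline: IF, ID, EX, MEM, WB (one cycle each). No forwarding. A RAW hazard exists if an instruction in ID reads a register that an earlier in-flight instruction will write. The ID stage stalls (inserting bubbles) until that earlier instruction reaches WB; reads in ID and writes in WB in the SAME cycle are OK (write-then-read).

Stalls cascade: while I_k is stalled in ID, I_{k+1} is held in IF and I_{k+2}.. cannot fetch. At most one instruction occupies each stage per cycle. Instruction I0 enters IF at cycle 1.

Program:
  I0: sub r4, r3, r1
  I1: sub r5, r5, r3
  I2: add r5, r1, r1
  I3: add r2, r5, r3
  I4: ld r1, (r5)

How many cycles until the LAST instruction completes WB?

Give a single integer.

I0 sub r4 <- r3,r1: IF@1 ID@2 stall=0 (-) EX@3 MEM@4 WB@5
I1 sub r5 <- r5,r3: IF@2 ID@3 stall=0 (-) EX@4 MEM@5 WB@6
I2 add r5 <- r1,r1: IF@3 ID@4 stall=0 (-) EX@5 MEM@6 WB@7
I3 add r2 <- r5,r3: IF@4 ID@5 stall=2 (RAW on I2.r5 (WB@7)) EX@8 MEM@9 WB@10
I4 ld r1 <- r5: IF@5 ID@8 stall=0 (-) EX@9 MEM@10 WB@11

Answer: 11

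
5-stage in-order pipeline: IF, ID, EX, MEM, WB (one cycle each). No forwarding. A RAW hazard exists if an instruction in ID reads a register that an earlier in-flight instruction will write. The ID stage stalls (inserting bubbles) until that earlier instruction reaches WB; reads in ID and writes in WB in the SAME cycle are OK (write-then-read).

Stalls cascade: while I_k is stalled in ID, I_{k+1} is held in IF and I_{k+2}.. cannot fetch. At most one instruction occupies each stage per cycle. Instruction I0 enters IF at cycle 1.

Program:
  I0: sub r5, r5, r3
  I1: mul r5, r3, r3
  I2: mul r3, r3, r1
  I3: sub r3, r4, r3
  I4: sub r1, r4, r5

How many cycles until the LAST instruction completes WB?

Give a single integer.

I0 sub r5 <- r5,r3: IF@1 ID@2 stall=0 (-) EX@3 MEM@4 WB@5
I1 mul r5 <- r3,r3: IF@2 ID@3 stall=0 (-) EX@4 MEM@5 WB@6
I2 mul r3 <- r3,r1: IF@3 ID@4 stall=0 (-) EX@5 MEM@6 WB@7
I3 sub r3 <- r4,r3: IF@4 ID@5 stall=2 (RAW on I2.r3 (WB@7)) EX@8 MEM@9 WB@10
I4 sub r1 <- r4,r5: IF@5 ID@8 stall=0 (-) EX@9 MEM@10 WB@11

Answer: 11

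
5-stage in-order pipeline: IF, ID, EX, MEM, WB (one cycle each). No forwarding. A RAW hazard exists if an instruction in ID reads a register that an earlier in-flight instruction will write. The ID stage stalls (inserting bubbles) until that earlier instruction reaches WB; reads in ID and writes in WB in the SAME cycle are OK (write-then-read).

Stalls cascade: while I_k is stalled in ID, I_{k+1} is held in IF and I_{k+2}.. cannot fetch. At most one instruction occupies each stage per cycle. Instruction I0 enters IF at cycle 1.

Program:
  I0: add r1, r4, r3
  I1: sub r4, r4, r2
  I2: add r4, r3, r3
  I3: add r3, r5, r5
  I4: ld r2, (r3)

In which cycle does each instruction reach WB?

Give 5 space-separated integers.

Answer: 5 6 7 8 11

Derivation:
I0 add r1 <- r4,r3: IF@1 ID@2 stall=0 (-) EX@3 MEM@4 WB@5
I1 sub r4 <- r4,r2: IF@2 ID@3 stall=0 (-) EX@4 MEM@5 WB@6
I2 add r4 <- r3,r3: IF@3 ID@4 stall=0 (-) EX@5 MEM@6 WB@7
I3 add r3 <- r5,r5: IF@4 ID@5 stall=0 (-) EX@6 MEM@7 WB@8
I4 ld r2 <- r3: IF@5 ID@6 stall=2 (RAW on I3.r3 (WB@8)) EX@9 MEM@10 WB@11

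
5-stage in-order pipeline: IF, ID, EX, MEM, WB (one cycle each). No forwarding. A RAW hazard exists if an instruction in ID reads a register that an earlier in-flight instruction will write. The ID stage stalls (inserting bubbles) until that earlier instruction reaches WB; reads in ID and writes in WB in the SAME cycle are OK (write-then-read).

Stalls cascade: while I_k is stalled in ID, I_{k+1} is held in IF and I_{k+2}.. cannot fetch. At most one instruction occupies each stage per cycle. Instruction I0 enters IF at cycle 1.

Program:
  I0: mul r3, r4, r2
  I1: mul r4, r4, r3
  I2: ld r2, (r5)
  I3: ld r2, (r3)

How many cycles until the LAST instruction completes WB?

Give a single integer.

I0 mul r3 <- r4,r2: IF@1 ID@2 stall=0 (-) EX@3 MEM@4 WB@5
I1 mul r4 <- r4,r3: IF@2 ID@3 stall=2 (RAW on I0.r3 (WB@5)) EX@6 MEM@7 WB@8
I2 ld r2 <- r5: IF@3 ID@6 stall=0 (-) EX@7 MEM@8 WB@9
I3 ld r2 <- r3: IF@6 ID@7 stall=0 (-) EX@8 MEM@9 WB@10

Answer: 10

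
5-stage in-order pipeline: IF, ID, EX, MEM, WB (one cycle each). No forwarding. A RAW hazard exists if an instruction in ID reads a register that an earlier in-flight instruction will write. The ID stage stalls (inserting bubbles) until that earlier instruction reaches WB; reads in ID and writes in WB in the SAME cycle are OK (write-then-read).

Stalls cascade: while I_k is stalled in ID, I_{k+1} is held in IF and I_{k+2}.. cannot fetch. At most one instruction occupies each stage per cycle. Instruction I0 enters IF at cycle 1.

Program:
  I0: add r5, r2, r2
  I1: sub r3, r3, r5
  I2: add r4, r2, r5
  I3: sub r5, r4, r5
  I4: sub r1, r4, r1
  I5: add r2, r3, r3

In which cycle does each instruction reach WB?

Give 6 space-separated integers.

Answer: 5 8 9 12 13 14

Derivation:
I0 add r5 <- r2,r2: IF@1 ID@2 stall=0 (-) EX@3 MEM@4 WB@5
I1 sub r3 <- r3,r5: IF@2 ID@3 stall=2 (RAW on I0.r5 (WB@5)) EX@6 MEM@7 WB@8
I2 add r4 <- r2,r5: IF@3 ID@6 stall=0 (-) EX@7 MEM@8 WB@9
I3 sub r5 <- r4,r5: IF@6 ID@7 stall=2 (RAW on I2.r4 (WB@9)) EX@10 MEM@11 WB@12
I4 sub r1 <- r4,r1: IF@7 ID@10 stall=0 (-) EX@11 MEM@12 WB@13
I5 add r2 <- r3,r3: IF@10 ID@11 stall=0 (-) EX@12 MEM@13 WB@14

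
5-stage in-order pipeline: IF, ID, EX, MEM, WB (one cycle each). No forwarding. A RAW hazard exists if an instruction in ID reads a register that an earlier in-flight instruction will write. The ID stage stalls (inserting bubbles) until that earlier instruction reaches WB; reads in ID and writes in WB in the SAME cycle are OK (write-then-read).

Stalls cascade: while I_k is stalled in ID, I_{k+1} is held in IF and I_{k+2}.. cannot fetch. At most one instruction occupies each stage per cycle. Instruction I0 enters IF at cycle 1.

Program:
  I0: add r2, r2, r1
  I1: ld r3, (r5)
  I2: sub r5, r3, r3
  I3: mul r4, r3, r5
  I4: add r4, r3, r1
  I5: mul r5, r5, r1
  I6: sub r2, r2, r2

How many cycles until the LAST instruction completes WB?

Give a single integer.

Answer: 15

Derivation:
I0 add r2 <- r2,r1: IF@1 ID@2 stall=0 (-) EX@3 MEM@4 WB@5
I1 ld r3 <- r5: IF@2 ID@3 stall=0 (-) EX@4 MEM@5 WB@6
I2 sub r5 <- r3,r3: IF@3 ID@4 stall=2 (RAW on I1.r3 (WB@6)) EX@7 MEM@8 WB@9
I3 mul r4 <- r3,r5: IF@4 ID@7 stall=2 (RAW on I2.r5 (WB@9)) EX@10 MEM@11 WB@12
I4 add r4 <- r3,r1: IF@7 ID@10 stall=0 (-) EX@11 MEM@12 WB@13
I5 mul r5 <- r5,r1: IF@10 ID@11 stall=0 (-) EX@12 MEM@13 WB@14
I6 sub r2 <- r2,r2: IF@11 ID@12 stall=0 (-) EX@13 MEM@14 WB@15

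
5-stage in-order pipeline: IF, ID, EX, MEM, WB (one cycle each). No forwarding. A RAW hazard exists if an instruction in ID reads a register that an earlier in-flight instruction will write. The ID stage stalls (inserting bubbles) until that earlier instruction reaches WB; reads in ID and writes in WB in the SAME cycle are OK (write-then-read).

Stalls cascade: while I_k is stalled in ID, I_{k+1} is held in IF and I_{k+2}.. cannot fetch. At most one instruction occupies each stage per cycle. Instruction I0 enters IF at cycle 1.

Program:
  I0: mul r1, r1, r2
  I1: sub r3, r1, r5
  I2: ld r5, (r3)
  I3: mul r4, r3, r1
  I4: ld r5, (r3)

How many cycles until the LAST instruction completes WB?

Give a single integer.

Answer: 13

Derivation:
I0 mul r1 <- r1,r2: IF@1 ID@2 stall=0 (-) EX@3 MEM@4 WB@5
I1 sub r3 <- r1,r5: IF@2 ID@3 stall=2 (RAW on I0.r1 (WB@5)) EX@6 MEM@7 WB@8
I2 ld r5 <- r3: IF@3 ID@6 stall=2 (RAW on I1.r3 (WB@8)) EX@9 MEM@10 WB@11
I3 mul r4 <- r3,r1: IF@6 ID@9 stall=0 (-) EX@10 MEM@11 WB@12
I4 ld r5 <- r3: IF@9 ID@10 stall=0 (-) EX@11 MEM@12 WB@13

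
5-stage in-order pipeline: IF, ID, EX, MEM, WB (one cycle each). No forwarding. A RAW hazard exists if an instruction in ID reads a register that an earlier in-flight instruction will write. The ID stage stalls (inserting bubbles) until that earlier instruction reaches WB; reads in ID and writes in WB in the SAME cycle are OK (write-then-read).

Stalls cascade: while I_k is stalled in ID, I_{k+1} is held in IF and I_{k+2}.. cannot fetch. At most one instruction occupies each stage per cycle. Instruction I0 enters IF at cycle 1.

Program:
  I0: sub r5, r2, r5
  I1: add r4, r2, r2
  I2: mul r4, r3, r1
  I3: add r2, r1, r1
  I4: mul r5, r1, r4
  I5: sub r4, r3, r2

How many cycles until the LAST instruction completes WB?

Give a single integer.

Answer: 11

Derivation:
I0 sub r5 <- r2,r5: IF@1 ID@2 stall=0 (-) EX@3 MEM@4 WB@5
I1 add r4 <- r2,r2: IF@2 ID@3 stall=0 (-) EX@4 MEM@5 WB@6
I2 mul r4 <- r3,r1: IF@3 ID@4 stall=0 (-) EX@5 MEM@6 WB@7
I3 add r2 <- r1,r1: IF@4 ID@5 stall=0 (-) EX@6 MEM@7 WB@8
I4 mul r5 <- r1,r4: IF@5 ID@6 stall=1 (RAW on I2.r4 (WB@7)) EX@8 MEM@9 WB@10
I5 sub r4 <- r3,r2: IF@6 ID@8 stall=0 (-) EX@9 MEM@10 WB@11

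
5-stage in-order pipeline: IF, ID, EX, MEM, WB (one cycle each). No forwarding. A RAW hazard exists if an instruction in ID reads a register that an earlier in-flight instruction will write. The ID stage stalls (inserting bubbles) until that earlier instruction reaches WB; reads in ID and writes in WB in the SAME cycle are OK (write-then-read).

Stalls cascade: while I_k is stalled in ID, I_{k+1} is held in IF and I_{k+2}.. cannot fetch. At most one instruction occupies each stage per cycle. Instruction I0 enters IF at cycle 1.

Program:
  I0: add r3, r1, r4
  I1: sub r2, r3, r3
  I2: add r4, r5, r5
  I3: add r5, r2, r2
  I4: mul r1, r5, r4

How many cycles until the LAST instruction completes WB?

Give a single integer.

I0 add r3 <- r1,r4: IF@1 ID@2 stall=0 (-) EX@3 MEM@4 WB@5
I1 sub r2 <- r3,r3: IF@2 ID@3 stall=2 (RAW on I0.r3 (WB@5)) EX@6 MEM@7 WB@8
I2 add r4 <- r5,r5: IF@3 ID@6 stall=0 (-) EX@7 MEM@8 WB@9
I3 add r5 <- r2,r2: IF@6 ID@7 stall=1 (RAW on I1.r2 (WB@8)) EX@9 MEM@10 WB@11
I4 mul r1 <- r5,r4: IF@7 ID@9 stall=2 (RAW on I3.r5 (WB@11)) EX@12 MEM@13 WB@14

Answer: 14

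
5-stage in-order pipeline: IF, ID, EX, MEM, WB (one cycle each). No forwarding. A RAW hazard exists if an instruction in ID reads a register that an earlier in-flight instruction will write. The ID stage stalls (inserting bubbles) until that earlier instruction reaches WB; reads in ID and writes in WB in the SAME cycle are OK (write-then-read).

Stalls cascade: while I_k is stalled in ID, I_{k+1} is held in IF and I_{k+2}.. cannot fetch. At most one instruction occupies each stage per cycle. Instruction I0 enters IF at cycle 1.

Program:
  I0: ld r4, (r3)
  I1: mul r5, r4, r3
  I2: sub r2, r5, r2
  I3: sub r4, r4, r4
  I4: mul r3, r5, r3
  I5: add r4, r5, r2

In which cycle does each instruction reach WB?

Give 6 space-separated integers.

I0 ld r4 <- r3: IF@1 ID@2 stall=0 (-) EX@3 MEM@4 WB@5
I1 mul r5 <- r4,r3: IF@2 ID@3 stall=2 (RAW on I0.r4 (WB@5)) EX@6 MEM@7 WB@8
I2 sub r2 <- r5,r2: IF@3 ID@6 stall=2 (RAW on I1.r5 (WB@8)) EX@9 MEM@10 WB@11
I3 sub r4 <- r4,r4: IF@6 ID@9 stall=0 (-) EX@10 MEM@11 WB@12
I4 mul r3 <- r5,r3: IF@9 ID@10 stall=0 (-) EX@11 MEM@12 WB@13
I5 add r4 <- r5,r2: IF@10 ID@11 stall=0 (-) EX@12 MEM@13 WB@14

Answer: 5 8 11 12 13 14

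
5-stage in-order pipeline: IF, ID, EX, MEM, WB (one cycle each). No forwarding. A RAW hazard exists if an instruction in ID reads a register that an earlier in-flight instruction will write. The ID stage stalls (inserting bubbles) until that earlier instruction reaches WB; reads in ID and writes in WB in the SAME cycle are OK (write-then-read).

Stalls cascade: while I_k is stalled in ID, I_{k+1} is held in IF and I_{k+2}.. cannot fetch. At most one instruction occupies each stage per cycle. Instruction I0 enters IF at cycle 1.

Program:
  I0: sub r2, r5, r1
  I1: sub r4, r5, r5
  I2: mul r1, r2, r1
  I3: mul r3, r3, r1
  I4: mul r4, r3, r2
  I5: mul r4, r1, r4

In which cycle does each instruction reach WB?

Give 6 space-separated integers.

I0 sub r2 <- r5,r1: IF@1 ID@2 stall=0 (-) EX@3 MEM@4 WB@5
I1 sub r4 <- r5,r5: IF@2 ID@3 stall=0 (-) EX@4 MEM@5 WB@6
I2 mul r1 <- r2,r1: IF@3 ID@4 stall=1 (RAW on I0.r2 (WB@5)) EX@6 MEM@7 WB@8
I3 mul r3 <- r3,r1: IF@4 ID@6 stall=2 (RAW on I2.r1 (WB@8)) EX@9 MEM@10 WB@11
I4 mul r4 <- r3,r2: IF@6 ID@9 stall=2 (RAW on I3.r3 (WB@11)) EX@12 MEM@13 WB@14
I5 mul r4 <- r1,r4: IF@9 ID@12 stall=2 (RAW on I4.r4 (WB@14)) EX@15 MEM@16 WB@17

Answer: 5 6 8 11 14 17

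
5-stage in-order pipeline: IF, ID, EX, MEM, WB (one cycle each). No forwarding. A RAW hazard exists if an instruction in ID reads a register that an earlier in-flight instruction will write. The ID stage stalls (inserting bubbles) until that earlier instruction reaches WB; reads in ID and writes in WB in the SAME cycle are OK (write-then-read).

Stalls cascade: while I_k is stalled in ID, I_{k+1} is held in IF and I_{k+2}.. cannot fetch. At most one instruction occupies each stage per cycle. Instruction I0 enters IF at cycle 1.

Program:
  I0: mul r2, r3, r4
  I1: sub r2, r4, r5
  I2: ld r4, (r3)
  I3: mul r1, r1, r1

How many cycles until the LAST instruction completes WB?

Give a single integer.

I0 mul r2 <- r3,r4: IF@1 ID@2 stall=0 (-) EX@3 MEM@4 WB@5
I1 sub r2 <- r4,r5: IF@2 ID@3 stall=0 (-) EX@4 MEM@5 WB@6
I2 ld r4 <- r3: IF@3 ID@4 stall=0 (-) EX@5 MEM@6 WB@7
I3 mul r1 <- r1,r1: IF@4 ID@5 stall=0 (-) EX@6 MEM@7 WB@8

Answer: 8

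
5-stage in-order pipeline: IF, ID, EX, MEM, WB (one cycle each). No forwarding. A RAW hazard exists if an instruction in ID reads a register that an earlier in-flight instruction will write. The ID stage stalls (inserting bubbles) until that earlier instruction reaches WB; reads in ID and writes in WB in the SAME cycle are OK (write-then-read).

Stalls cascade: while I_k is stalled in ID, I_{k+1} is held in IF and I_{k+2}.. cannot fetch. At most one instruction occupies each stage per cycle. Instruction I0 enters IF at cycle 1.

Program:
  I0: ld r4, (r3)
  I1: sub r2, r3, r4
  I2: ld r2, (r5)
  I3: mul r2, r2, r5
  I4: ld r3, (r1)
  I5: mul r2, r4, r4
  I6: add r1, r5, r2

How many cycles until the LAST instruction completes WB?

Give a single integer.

Answer: 17

Derivation:
I0 ld r4 <- r3: IF@1 ID@2 stall=0 (-) EX@3 MEM@4 WB@5
I1 sub r2 <- r3,r4: IF@2 ID@3 stall=2 (RAW on I0.r4 (WB@5)) EX@6 MEM@7 WB@8
I2 ld r2 <- r5: IF@3 ID@6 stall=0 (-) EX@7 MEM@8 WB@9
I3 mul r2 <- r2,r5: IF@6 ID@7 stall=2 (RAW on I2.r2 (WB@9)) EX@10 MEM@11 WB@12
I4 ld r3 <- r1: IF@7 ID@10 stall=0 (-) EX@11 MEM@12 WB@13
I5 mul r2 <- r4,r4: IF@10 ID@11 stall=0 (-) EX@12 MEM@13 WB@14
I6 add r1 <- r5,r2: IF@11 ID@12 stall=2 (RAW on I5.r2 (WB@14)) EX@15 MEM@16 WB@17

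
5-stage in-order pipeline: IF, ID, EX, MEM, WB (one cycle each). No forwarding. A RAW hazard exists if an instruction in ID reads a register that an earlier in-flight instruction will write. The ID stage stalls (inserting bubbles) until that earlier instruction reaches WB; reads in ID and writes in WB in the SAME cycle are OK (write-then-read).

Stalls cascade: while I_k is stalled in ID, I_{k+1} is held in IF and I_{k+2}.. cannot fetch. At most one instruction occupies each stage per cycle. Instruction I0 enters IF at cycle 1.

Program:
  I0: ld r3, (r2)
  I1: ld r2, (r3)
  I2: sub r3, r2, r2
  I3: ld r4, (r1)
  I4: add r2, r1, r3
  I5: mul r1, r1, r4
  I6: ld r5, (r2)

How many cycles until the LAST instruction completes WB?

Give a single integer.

Answer: 17

Derivation:
I0 ld r3 <- r2: IF@1 ID@2 stall=0 (-) EX@3 MEM@4 WB@5
I1 ld r2 <- r3: IF@2 ID@3 stall=2 (RAW on I0.r3 (WB@5)) EX@6 MEM@7 WB@8
I2 sub r3 <- r2,r2: IF@3 ID@6 stall=2 (RAW on I1.r2 (WB@8)) EX@9 MEM@10 WB@11
I3 ld r4 <- r1: IF@6 ID@9 stall=0 (-) EX@10 MEM@11 WB@12
I4 add r2 <- r1,r3: IF@9 ID@10 stall=1 (RAW on I2.r3 (WB@11)) EX@12 MEM@13 WB@14
I5 mul r1 <- r1,r4: IF@10 ID@12 stall=0 (-) EX@13 MEM@14 WB@15
I6 ld r5 <- r2: IF@12 ID@13 stall=1 (RAW on I4.r2 (WB@14)) EX@15 MEM@16 WB@17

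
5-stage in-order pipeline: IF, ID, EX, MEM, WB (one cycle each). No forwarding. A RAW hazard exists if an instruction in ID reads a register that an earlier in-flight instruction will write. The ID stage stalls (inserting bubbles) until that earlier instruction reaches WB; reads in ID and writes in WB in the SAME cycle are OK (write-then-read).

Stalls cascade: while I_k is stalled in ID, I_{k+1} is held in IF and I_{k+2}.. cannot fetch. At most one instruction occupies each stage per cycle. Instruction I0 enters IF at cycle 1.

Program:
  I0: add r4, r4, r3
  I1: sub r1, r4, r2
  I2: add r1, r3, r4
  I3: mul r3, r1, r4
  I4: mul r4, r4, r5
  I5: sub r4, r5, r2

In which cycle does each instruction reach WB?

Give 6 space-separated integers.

Answer: 5 8 9 12 13 14

Derivation:
I0 add r4 <- r4,r3: IF@1 ID@2 stall=0 (-) EX@3 MEM@4 WB@5
I1 sub r1 <- r4,r2: IF@2 ID@3 stall=2 (RAW on I0.r4 (WB@5)) EX@6 MEM@7 WB@8
I2 add r1 <- r3,r4: IF@3 ID@6 stall=0 (-) EX@7 MEM@8 WB@9
I3 mul r3 <- r1,r4: IF@6 ID@7 stall=2 (RAW on I2.r1 (WB@9)) EX@10 MEM@11 WB@12
I4 mul r4 <- r4,r5: IF@7 ID@10 stall=0 (-) EX@11 MEM@12 WB@13
I5 sub r4 <- r5,r2: IF@10 ID@11 stall=0 (-) EX@12 MEM@13 WB@14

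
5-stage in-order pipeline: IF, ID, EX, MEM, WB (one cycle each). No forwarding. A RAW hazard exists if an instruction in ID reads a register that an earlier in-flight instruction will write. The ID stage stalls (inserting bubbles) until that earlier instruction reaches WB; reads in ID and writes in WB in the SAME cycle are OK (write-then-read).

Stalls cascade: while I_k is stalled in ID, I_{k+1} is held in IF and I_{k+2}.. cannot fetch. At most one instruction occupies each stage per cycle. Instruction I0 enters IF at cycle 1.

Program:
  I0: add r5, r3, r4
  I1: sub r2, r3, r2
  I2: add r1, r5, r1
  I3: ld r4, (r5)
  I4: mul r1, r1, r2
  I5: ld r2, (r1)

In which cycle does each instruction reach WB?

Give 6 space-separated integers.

I0 add r5 <- r3,r4: IF@1 ID@2 stall=0 (-) EX@3 MEM@4 WB@5
I1 sub r2 <- r3,r2: IF@2 ID@3 stall=0 (-) EX@4 MEM@5 WB@6
I2 add r1 <- r5,r1: IF@3 ID@4 stall=1 (RAW on I0.r5 (WB@5)) EX@6 MEM@7 WB@8
I3 ld r4 <- r5: IF@4 ID@6 stall=0 (-) EX@7 MEM@8 WB@9
I4 mul r1 <- r1,r2: IF@6 ID@7 stall=1 (RAW on I2.r1 (WB@8)) EX@9 MEM@10 WB@11
I5 ld r2 <- r1: IF@7 ID@9 stall=2 (RAW on I4.r1 (WB@11)) EX@12 MEM@13 WB@14

Answer: 5 6 8 9 11 14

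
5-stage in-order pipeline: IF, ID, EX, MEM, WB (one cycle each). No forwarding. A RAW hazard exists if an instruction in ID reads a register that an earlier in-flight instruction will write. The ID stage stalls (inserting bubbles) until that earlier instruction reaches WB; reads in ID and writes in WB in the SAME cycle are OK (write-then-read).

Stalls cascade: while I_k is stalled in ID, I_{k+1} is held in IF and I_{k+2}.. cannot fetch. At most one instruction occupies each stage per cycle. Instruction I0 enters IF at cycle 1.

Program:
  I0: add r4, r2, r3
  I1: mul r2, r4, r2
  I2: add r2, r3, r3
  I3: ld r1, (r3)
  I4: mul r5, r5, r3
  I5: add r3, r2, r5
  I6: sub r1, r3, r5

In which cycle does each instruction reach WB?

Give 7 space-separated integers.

I0 add r4 <- r2,r3: IF@1 ID@2 stall=0 (-) EX@3 MEM@4 WB@5
I1 mul r2 <- r4,r2: IF@2 ID@3 stall=2 (RAW on I0.r4 (WB@5)) EX@6 MEM@7 WB@8
I2 add r2 <- r3,r3: IF@3 ID@6 stall=0 (-) EX@7 MEM@8 WB@9
I3 ld r1 <- r3: IF@6 ID@7 stall=0 (-) EX@8 MEM@9 WB@10
I4 mul r5 <- r5,r3: IF@7 ID@8 stall=0 (-) EX@9 MEM@10 WB@11
I5 add r3 <- r2,r5: IF@8 ID@9 stall=2 (RAW on I4.r5 (WB@11)) EX@12 MEM@13 WB@14
I6 sub r1 <- r3,r5: IF@9 ID@12 stall=2 (RAW on I5.r3 (WB@14)) EX@15 MEM@16 WB@17

Answer: 5 8 9 10 11 14 17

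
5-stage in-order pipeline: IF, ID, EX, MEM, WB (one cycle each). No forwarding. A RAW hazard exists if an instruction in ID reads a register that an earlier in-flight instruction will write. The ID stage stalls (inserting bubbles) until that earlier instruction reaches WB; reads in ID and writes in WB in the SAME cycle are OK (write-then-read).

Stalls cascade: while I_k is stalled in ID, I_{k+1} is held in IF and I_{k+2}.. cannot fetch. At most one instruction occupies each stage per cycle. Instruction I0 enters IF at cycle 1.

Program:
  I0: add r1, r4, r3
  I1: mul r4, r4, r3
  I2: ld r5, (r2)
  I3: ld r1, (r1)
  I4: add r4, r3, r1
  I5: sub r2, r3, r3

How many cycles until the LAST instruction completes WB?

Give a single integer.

Answer: 12

Derivation:
I0 add r1 <- r4,r3: IF@1 ID@2 stall=0 (-) EX@3 MEM@4 WB@5
I1 mul r4 <- r4,r3: IF@2 ID@3 stall=0 (-) EX@4 MEM@5 WB@6
I2 ld r5 <- r2: IF@3 ID@4 stall=0 (-) EX@5 MEM@6 WB@7
I3 ld r1 <- r1: IF@4 ID@5 stall=0 (-) EX@6 MEM@7 WB@8
I4 add r4 <- r3,r1: IF@5 ID@6 stall=2 (RAW on I3.r1 (WB@8)) EX@9 MEM@10 WB@11
I5 sub r2 <- r3,r3: IF@6 ID@9 stall=0 (-) EX@10 MEM@11 WB@12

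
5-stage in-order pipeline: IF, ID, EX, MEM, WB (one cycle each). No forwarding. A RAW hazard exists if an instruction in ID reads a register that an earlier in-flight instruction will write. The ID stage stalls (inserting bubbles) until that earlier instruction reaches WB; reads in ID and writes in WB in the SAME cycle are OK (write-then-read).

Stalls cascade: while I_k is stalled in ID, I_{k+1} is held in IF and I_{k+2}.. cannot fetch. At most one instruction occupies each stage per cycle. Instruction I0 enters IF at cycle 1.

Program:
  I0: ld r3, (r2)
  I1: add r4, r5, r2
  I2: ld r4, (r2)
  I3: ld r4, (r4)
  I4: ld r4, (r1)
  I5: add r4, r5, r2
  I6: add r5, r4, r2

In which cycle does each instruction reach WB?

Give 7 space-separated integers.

Answer: 5 6 7 10 11 12 15

Derivation:
I0 ld r3 <- r2: IF@1 ID@2 stall=0 (-) EX@3 MEM@4 WB@5
I1 add r4 <- r5,r2: IF@2 ID@3 stall=0 (-) EX@4 MEM@5 WB@6
I2 ld r4 <- r2: IF@3 ID@4 stall=0 (-) EX@5 MEM@6 WB@7
I3 ld r4 <- r4: IF@4 ID@5 stall=2 (RAW on I2.r4 (WB@7)) EX@8 MEM@9 WB@10
I4 ld r4 <- r1: IF@5 ID@8 stall=0 (-) EX@9 MEM@10 WB@11
I5 add r4 <- r5,r2: IF@8 ID@9 stall=0 (-) EX@10 MEM@11 WB@12
I6 add r5 <- r4,r2: IF@9 ID@10 stall=2 (RAW on I5.r4 (WB@12)) EX@13 MEM@14 WB@15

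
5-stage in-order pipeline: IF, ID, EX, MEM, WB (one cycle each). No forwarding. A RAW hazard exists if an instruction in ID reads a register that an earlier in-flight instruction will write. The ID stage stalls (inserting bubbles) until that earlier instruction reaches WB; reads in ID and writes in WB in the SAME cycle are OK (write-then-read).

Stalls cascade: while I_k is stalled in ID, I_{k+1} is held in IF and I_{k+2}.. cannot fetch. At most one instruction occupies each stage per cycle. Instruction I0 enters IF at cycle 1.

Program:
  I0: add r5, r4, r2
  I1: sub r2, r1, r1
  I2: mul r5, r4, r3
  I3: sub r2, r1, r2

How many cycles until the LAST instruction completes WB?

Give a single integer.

I0 add r5 <- r4,r2: IF@1 ID@2 stall=0 (-) EX@3 MEM@4 WB@5
I1 sub r2 <- r1,r1: IF@2 ID@3 stall=0 (-) EX@4 MEM@5 WB@6
I2 mul r5 <- r4,r3: IF@3 ID@4 stall=0 (-) EX@5 MEM@6 WB@7
I3 sub r2 <- r1,r2: IF@4 ID@5 stall=1 (RAW on I1.r2 (WB@6)) EX@7 MEM@8 WB@9

Answer: 9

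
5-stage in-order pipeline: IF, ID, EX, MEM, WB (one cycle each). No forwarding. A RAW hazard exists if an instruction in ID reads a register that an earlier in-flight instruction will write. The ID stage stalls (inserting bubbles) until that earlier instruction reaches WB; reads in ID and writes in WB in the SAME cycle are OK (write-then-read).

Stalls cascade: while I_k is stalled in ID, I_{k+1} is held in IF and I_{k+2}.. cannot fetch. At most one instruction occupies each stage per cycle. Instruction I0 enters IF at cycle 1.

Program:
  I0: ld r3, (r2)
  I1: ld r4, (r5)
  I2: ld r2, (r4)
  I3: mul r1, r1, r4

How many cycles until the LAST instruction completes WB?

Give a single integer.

I0 ld r3 <- r2: IF@1 ID@2 stall=0 (-) EX@3 MEM@4 WB@5
I1 ld r4 <- r5: IF@2 ID@3 stall=0 (-) EX@4 MEM@5 WB@6
I2 ld r2 <- r4: IF@3 ID@4 stall=2 (RAW on I1.r4 (WB@6)) EX@7 MEM@8 WB@9
I3 mul r1 <- r1,r4: IF@4 ID@7 stall=0 (-) EX@8 MEM@9 WB@10

Answer: 10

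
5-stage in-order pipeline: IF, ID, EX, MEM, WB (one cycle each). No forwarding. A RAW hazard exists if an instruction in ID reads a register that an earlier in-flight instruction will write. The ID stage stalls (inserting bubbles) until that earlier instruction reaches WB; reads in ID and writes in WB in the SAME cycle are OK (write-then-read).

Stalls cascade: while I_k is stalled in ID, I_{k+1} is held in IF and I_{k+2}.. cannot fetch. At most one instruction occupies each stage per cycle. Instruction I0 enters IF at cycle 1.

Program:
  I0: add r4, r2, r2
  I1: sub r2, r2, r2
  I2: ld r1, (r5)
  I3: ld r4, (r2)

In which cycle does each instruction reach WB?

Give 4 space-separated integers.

I0 add r4 <- r2,r2: IF@1 ID@2 stall=0 (-) EX@3 MEM@4 WB@5
I1 sub r2 <- r2,r2: IF@2 ID@3 stall=0 (-) EX@4 MEM@5 WB@6
I2 ld r1 <- r5: IF@3 ID@4 stall=0 (-) EX@5 MEM@6 WB@7
I3 ld r4 <- r2: IF@4 ID@5 stall=1 (RAW on I1.r2 (WB@6)) EX@7 MEM@8 WB@9

Answer: 5 6 7 9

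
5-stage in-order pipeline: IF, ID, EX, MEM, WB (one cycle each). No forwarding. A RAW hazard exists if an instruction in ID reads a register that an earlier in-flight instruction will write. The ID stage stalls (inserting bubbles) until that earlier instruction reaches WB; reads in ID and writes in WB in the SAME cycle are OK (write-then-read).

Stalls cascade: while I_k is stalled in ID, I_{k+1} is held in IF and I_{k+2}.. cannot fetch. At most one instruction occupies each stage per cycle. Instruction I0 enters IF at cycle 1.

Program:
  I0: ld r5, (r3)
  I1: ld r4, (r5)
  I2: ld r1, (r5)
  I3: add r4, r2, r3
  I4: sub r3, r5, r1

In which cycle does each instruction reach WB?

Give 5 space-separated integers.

I0 ld r5 <- r3: IF@1 ID@2 stall=0 (-) EX@3 MEM@4 WB@5
I1 ld r4 <- r5: IF@2 ID@3 stall=2 (RAW on I0.r5 (WB@5)) EX@6 MEM@7 WB@8
I2 ld r1 <- r5: IF@3 ID@6 stall=0 (-) EX@7 MEM@8 WB@9
I3 add r4 <- r2,r3: IF@6 ID@7 stall=0 (-) EX@8 MEM@9 WB@10
I4 sub r3 <- r5,r1: IF@7 ID@8 stall=1 (RAW on I2.r1 (WB@9)) EX@10 MEM@11 WB@12

Answer: 5 8 9 10 12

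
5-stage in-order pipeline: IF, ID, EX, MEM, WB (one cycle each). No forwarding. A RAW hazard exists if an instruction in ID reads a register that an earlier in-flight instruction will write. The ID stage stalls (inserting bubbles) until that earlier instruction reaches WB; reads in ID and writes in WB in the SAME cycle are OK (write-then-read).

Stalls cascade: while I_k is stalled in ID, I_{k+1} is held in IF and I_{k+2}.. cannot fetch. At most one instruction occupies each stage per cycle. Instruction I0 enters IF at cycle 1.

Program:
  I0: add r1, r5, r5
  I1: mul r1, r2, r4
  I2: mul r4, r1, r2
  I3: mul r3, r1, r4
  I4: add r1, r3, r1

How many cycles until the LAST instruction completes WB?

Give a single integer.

Answer: 15

Derivation:
I0 add r1 <- r5,r5: IF@1 ID@2 stall=0 (-) EX@3 MEM@4 WB@5
I1 mul r1 <- r2,r4: IF@2 ID@3 stall=0 (-) EX@4 MEM@5 WB@6
I2 mul r4 <- r1,r2: IF@3 ID@4 stall=2 (RAW on I1.r1 (WB@6)) EX@7 MEM@8 WB@9
I3 mul r3 <- r1,r4: IF@4 ID@7 stall=2 (RAW on I2.r4 (WB@9)) EX@10 MEM@11 WB@12
I4 add r1 <- r3,r1: IF@7 ID@10 stall=2 (RAW on I3.r3 (WB@12)) EX@13 MEM@14 WB@15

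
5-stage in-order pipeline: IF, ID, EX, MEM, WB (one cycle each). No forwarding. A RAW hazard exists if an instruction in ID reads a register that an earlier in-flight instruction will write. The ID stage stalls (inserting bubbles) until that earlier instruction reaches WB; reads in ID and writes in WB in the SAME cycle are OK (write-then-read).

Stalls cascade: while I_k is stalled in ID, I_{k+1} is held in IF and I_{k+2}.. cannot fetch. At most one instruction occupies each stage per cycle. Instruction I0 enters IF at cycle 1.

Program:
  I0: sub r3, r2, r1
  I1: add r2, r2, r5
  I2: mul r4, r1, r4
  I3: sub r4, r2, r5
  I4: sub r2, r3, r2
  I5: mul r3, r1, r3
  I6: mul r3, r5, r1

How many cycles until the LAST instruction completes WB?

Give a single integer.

Answer: 12

Derivation:
I0 sub r3 <- r2,r1: IF@1 ID@2 stall=0 (-) EX@3 MEM@4 WB@5
I1 add r2 <- r2,r5: IF@2 ID@3 stall=0 (-) EX@4 MEM@5 WB@6
I2 mul r4 <- r1,r4: IF@3 ID@4 stall=0 (-) EX@5 MEM@6 WB@7
I3 sub r4 <- r2,r5: IF@4 ID@5 stall=1 (RAW on I1.r2 (WB@6)) EX@7 MEM@8 WB@9
I4 sub r2 <- r3,r2: IF@5 ID@7 stall=0 (-) EX@8 MEM@9 WB@10
I5 mul r3 <- r1,r3: IF@7 ID@8 stall=0 (-) EX@9 MEM@10 WB@11
I6 mul r3 <- r5,r1: IF@8 ID@9 stall=0 (-) EX@10 MEM@11 WB@12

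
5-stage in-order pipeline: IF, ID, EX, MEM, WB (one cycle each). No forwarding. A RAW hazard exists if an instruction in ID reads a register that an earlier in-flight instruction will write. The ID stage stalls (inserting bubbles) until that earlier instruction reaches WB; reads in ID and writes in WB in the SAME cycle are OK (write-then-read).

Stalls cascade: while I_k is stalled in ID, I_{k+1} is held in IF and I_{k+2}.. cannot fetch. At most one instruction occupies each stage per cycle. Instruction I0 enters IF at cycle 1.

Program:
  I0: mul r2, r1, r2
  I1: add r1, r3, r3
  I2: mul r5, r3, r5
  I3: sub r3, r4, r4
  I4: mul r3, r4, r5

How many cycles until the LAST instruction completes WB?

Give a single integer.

I0 mul r2 <- r1,r2: IF@1 ID@2 stall=0 (-) EX@3 MEM@4 WB@5
I1 add r1 <- r3,r3: IF@2 ID@3 stall=0 (-) EX@4 MEM@5 WB@6
I2 mul r5 <- r3,r5: IF@3 ID@4 stall=0 (-) EX@5 MEM@6 WB@7
I3 sub r3 <- r4,r4: IF@4 ID@5 stall=0 (-) EX@6 MEM@7 WB@8
I4 mul r3 <- r4,r5: IF@5 ID@6 stall=1 (RAW on I2.r5 (WB@7)) EX@8 MEM@9 WB@10

Answer: 10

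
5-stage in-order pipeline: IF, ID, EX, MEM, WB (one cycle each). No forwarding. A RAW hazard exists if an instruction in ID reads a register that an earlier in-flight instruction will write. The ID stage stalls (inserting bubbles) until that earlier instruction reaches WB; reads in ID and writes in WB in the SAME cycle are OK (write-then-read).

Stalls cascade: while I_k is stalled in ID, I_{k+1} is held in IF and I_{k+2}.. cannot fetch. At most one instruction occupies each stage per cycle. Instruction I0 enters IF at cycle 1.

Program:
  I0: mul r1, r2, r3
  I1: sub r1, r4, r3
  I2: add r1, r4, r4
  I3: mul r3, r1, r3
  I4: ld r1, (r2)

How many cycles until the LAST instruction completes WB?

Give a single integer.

Answer: 11

Derivation:
I0 mul r1 <- r2,r3: IF@1 ID@2 stall=0 (-) EX@3 MEM@4 WB@5
I1 sub r1 <- r4,r3: IF@2 ID@3 stall=0 (-) EX@4 MEM@5 WB@6
I2 add r1 <- r4,r4: IF@3 ID@4 stall=0 (-) EX@5 MEM@6 WB@7
I3 mul r3 <- r1,r3: IF@4 ID@5 stall=2 (RAW on I2.r1 (WB@7)) EX@8 MEM@9 WB@10
I4 ld r1 <- r2: IF@5 ID@8 stall=0 (-) EX@9 MEM@10 WB@11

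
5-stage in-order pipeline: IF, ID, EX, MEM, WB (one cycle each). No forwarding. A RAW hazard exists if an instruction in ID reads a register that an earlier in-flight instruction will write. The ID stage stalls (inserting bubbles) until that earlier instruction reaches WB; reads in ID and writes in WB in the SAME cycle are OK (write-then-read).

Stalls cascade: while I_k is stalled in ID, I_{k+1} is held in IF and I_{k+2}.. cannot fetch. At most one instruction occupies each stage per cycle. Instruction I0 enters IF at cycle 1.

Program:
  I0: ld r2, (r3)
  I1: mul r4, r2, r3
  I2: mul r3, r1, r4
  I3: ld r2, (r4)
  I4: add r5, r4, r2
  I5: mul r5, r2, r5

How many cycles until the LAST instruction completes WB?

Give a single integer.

Answer: 18

Derivation:
I0 ld r2 <- r3: IF@1 ID@2 stall=0 (-) EX@3 MEM@4 WB@5
I1 mul r4 <- r2,r3: IF@2 ID@3 stall=2 (RAW on I0.r2 (WB@5)) EX@6 MEM@7 WB@8
I2 mul r3 <- r1,r4: IF@3 ID@6 stall=2 (RAW on I1.r4 (WB@8)) EX@9 MEM@10 WB@11
I3 ld r2 <- r4: IF@6 ID@9 stall=0 (-) EX@10 MEM@11 WB@12
I4 add r5 <- r4,r2: IF@9 ID@10 stall=2 (RAW on I3.r2 (WB@12)) EX@13 MEM@14 WB@15
I5 mul r5 <- r2,r5: IF@10 ID@13 stall=2 (RAW on I4.r5 (WB@15)) EX@16 MEM@17 WB@18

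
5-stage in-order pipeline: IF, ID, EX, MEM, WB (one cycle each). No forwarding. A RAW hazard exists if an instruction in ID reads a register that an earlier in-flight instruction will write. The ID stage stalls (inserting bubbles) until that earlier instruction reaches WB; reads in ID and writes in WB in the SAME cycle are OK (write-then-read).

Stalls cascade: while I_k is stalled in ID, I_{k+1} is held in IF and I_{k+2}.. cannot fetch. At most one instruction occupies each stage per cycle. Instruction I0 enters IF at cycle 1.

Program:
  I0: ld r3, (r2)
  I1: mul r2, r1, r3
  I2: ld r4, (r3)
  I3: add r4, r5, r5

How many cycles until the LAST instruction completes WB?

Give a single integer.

Answer: 10

Derivation:
I0 ld r3 <- r2: IF@1 ID@2 stall=0 (-) EX@3 MEM@4 WB@5
I1 mul r2 <- r1,r3: IF@2 ID@3 stall=2 (RAW on I0.r3 (WB@5)) EX@6 MEM@7 WB@8
I2 ld r4 <- r3: IF@3 ID@6 stall=0 (-) EX@7 MEM@8 WB@9
I3 add r4 <- r5,r5: IF@6 ID@7 stall=0 (-) EX@8 MEM@9 WB@10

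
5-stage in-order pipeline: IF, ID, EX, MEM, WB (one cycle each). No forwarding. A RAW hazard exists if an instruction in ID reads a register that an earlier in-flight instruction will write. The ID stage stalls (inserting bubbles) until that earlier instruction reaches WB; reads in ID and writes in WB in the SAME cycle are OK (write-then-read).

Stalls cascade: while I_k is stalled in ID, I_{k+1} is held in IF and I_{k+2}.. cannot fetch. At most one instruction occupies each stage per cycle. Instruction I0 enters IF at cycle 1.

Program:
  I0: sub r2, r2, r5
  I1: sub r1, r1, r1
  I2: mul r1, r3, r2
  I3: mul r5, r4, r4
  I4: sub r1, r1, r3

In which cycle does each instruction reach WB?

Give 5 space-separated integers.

I0 sub r2 <- r2,r5: IF@1 ID@2 stall=0 (-) EX@3 MEM@4 WB@5
I1 sub r1 <- r1,r1: IF@2 ID@3 stall=0 (-) EX@4 MEM@5 WB@6
I2 mul r1 <- r3,r2: IF@3 ID@4 stall=1 (RAW on I0.r2 (WB@5)) EX@6 MEM@7 WB@8
I3 mul r5 <- r4,r4: IF@4 ID@6 stall=0 (-) EX@7 MEM@8 WB@9
I4 sub r1 <- r1,r3: IF@6 ID@7 stall=1 (RAW on I2.r1 (WB@8)) EX@9 MEM@10 WB@11

Answer: 5 6 8 9 11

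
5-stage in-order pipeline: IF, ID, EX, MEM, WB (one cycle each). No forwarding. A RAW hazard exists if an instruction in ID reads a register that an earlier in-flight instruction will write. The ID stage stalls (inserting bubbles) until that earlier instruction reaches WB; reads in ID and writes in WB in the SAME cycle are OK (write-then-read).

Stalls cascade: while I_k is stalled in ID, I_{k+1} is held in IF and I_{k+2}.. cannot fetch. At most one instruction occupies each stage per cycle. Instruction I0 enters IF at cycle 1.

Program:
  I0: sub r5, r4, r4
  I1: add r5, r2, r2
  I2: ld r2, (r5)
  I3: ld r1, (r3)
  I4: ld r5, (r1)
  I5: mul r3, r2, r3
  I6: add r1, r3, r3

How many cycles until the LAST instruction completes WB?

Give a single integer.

I0 sub r5 <- r4,r4: IF@1 ID@2 stall=0 (-) EX@3 MEM@4 WB@5
I1 add r5 <- r2,r2: IF@2 ID@3 stall=0 (-) EX@4 MEM@5 WB@6
I2 ld r2 <- r5: IF@3 ID@4 stall=2 (RAW on I1.r5 (WB@6)) EX@7 MEM@8 WB@9
I3 ld r1 <- r3: IF@4 ID@7 stall=0 (-) EX@8 MEM@9 WB@10
I4 ld r5 <- r1: IF@7 ID@8 stall=2 (RAW on I3.r1 (WB@10)) EX@11 MEM@12 WB@13
I5 mul r3 <- r2,r3: IF@8 ID@11 stall=0 (-) EX@12 MEM@13 WB@14
I6 add r1 <- r3,r3: IF@11 ID@12 stall=2 (RAW on I5.r3 (WB@14)) EX@15 MEM@16 WB@17

Answer: 17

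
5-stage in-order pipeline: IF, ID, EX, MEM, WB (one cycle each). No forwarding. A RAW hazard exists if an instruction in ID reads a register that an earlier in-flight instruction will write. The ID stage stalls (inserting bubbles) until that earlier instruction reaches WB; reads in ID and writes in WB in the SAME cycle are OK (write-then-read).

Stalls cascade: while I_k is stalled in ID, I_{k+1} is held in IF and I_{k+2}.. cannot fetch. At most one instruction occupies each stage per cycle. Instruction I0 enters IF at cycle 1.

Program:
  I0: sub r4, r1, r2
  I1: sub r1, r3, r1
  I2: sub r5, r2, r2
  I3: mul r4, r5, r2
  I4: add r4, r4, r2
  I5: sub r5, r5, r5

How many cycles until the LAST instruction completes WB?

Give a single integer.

Answer: 14

Derivation:
I0 sub r4 <- r1,r2: IF@1 ID@2 stall=0 (-) EX@3 MEM@4 WB@5
I1 sub r1 <- r3,r1: IF@2 ID@3 stall=0 (-) EX@4 MEM@5 WB@6
I2 sub r5 <- r2,r2: IF@3 ID@4 stall=0 (-) EX@5 MEM@6 WB@7
I3 mul r4 <- r5,r2: IF@4 ID@5 stall=2 (RAW on I2.r5 (WB@7)) EX@8 MEM@9 WB@10
I4 add r4 <- r4,r2: IF@5 ID@8 stall=2 (RAW on I3.r4 (WB@10)) EX@11 MEM@12 WB@13
I5 sub r5 <- r5,r5: IF@8 ID@11 stall=0 (-) EX@12 MEM@13 WB@14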